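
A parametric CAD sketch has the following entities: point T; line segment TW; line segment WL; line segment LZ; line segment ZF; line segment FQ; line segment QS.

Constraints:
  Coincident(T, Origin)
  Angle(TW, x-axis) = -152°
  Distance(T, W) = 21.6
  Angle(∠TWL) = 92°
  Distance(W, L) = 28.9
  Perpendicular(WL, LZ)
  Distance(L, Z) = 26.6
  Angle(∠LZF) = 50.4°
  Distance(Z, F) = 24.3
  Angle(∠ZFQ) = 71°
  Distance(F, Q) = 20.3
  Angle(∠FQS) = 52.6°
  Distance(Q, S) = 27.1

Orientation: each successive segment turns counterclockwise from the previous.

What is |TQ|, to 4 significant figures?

35.24

T is at the origin; TW runs at -152.0° with length 21.6, so W = (-19.07, -10.14). ∠TWL = 92.0° gives WL at -64.00° from the x-axis; with |WL| = 28.9, L = (-6.403, -36.12). WL is perpendicular to LZ, so LZ runs at 26.00°; with |LZ| = 26.6, Z = (17.51, -24.46). ∠LZF = 50.4° gives ZF at 155.6° from the x-axis; with |ZF| = 24.3, F = (-4.624, -14.42). ∠ZFQ = 71.0° gives FQ at -95.40° from the x-axis; with |FQ| = 20.3, Q = (-6.535, -34.63). Then |TQ| = |Q − T| = 35.24.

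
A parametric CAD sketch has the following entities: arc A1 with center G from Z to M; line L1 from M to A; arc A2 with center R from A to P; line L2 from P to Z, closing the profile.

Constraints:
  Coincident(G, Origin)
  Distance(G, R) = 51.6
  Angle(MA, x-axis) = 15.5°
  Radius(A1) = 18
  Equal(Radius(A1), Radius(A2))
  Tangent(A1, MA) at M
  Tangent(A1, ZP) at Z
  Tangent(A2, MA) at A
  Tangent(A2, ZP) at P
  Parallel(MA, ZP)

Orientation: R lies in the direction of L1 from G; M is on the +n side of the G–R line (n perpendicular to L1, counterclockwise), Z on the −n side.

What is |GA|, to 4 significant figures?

54.65

The slot axis is L1's direction at 15.5°, so u = (cos 15.5°, sin 15.5°) = (0.9636, 0.2672) and n = (−sin 15.5°, cos 15.5°) = (-0.2672, 0.9636). G is at the origin and R lies 51.6 along u from G, so R = 51.6·u = (49.72, 13.79). Tangency of A1 to both parallel lines with radius 18.0 puts M and Z at G ± 18.0·n: M = (-4.810, 17.35), Z = (4.810, -17.35). Equal radii place A and P the same way about R: A = R + 18.0·n = (44.91, 31.13), P = R − 18.0·n = (54.53, -3.556). Then |GA| = |A − G| = 54.65.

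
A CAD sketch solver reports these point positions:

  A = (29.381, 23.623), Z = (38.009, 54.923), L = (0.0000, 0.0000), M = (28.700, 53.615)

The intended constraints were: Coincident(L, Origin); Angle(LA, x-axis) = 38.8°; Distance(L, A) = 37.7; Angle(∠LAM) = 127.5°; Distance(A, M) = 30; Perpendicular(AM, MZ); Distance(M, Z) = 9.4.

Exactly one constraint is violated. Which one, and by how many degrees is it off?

Perpendicular(AM, MZ) — off by 6.70°.

L = (0.00, 0.00) ✓; LA at 38.80° ✓; |LA| = 37.70 ✓; ∠LAM = 127.5° ✓; |AM| = 30.00 ✓; ∠(AM, MZ) = 83.30° ✗; |MZ| = 9.400 ✓.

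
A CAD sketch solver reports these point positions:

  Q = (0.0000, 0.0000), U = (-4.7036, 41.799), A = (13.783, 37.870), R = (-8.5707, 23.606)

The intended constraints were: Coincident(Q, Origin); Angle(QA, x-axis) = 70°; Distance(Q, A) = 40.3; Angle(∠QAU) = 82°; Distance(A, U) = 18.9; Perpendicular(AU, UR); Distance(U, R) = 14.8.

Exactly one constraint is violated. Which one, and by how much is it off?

Distance(U, R) = 14.8 — off by 3.80.

Q = (0.00, 0.00) ✓; QA at 70.00° ✓; |QA| = 40.30 ✓; ∠QAU = 82.00° ✓; |AU| = 18.90 ✓; ∠(AU, UR) = 90.00° ✓; |UR| = 18.60 ✗.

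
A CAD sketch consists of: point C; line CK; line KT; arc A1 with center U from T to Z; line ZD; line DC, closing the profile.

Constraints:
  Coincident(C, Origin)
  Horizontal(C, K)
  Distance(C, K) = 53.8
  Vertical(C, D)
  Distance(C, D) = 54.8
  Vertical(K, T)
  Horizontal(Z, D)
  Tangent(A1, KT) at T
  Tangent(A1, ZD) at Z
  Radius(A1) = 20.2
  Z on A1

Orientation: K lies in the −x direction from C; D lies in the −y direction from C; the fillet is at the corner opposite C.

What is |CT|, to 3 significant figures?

64.0

C is at the origin; CK is horizontal with |CK| = 53.8 and K on the −x side, so K = (-53.8, 0.00). CD is vertical with |CD| = 54.8 and D on the −y side, so D = (0.00, -54.8). The virtual corner opposite C is at (-53.8, -54.8). Tangency of A1 to KT means the radius UT is perpendicular to KT and since A1 is tangent to ZD there, UZ ⟂ ZD, with radius 20.2, so the center U sits 20.2 in from both sides at U = (-33.6, -34.6). That places the tangent points at T = (-53.8, -34.6) on KT and Z = (-33.6, -54.8) on ZD. Then |CT| = |T − C| = 64.0.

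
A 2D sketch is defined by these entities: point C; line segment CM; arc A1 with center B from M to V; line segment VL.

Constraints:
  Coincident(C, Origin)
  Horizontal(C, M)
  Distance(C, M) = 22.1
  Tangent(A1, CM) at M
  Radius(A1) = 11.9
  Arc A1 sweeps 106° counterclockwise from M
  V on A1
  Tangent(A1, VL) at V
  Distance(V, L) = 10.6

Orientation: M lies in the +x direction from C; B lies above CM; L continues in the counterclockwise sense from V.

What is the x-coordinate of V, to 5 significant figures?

33.539

C is at the origin; C and M share the same y with |CM| = 22.1 and M on the +x side, so M = (22.100, 0.0000). Since A1 is tangent to CM there, BM ⟂ CM, so B = M + (0, 11.9) = (22.100, 11.900). On A1, M sits at bearing -90° from B; a 106° counterclockwise sweep puts V at bearing 16°, so V = B + 11.9·(cos 16°, sin 16°) = (33.539, 15.180). So V.x = 33.539.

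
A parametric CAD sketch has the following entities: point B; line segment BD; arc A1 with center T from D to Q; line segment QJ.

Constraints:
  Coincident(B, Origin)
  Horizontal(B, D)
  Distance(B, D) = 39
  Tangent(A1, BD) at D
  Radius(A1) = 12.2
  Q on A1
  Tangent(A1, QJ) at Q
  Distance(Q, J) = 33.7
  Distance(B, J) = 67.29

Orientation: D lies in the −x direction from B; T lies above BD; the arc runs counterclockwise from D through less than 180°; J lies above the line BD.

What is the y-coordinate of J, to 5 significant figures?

46.799

B is at the origin; BD is horizontal with |BD| = 39.0 and D on the −x side, so D = (-39.000, 0.0000). Since A1 is tangent to BD there, TD ⟂ BD, so T = D + (0, 12.2) = (-39.000, 12.200). Since TQ ⟂ QJ (tangency), |TJ| = √(12.2² + 33.7²) = 35.840 regardless of where Q sits on A1. So J lies on both circle(B, 67.29) and circle(T, 35.840); the above-BD intersection is J = (-48.351, 46.799). Q is the foot of the tangent from J: Q = (-29.009, 19.202).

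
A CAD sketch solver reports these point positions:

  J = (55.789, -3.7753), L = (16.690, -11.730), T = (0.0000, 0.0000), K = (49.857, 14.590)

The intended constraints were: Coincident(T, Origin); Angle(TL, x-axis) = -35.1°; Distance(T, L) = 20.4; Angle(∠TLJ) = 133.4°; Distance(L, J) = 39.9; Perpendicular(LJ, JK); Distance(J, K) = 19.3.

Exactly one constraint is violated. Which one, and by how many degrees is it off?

Perpendicular(LJ, JK) — off by 6.40°.

T = (0.00, 0.00) ✓; TL at -35.10° ✓; |TL| = 20.40 ✓; ∠TLJ = 133.4° ✓; |LJ| = 39.90 ✓; ∠(LJ, JK) = 96.40° ✗; |JK| = 19.30 ✓.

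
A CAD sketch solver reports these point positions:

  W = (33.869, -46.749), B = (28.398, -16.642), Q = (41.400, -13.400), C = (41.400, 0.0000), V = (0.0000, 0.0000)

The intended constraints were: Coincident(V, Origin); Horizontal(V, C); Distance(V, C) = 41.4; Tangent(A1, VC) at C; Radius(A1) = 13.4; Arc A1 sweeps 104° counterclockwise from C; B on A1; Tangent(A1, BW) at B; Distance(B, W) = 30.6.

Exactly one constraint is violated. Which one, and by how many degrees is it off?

Tangent(A1, BW) at B — off by 3.70°.

V = (0.00, 0.00) ✓; V.y = 0.00, C.y = 0.00 ✓; |VC| = 41.40 ✓; ∠(QC, CV) = 90.00° ✓; |QC| = 13.40 ✓; bearing(Q→B) − bearing(Q→C) = 104.0° ✓; |QB| = 13.40 ✓; ∠(QB, BW) = 93.70° ✗; |BW| = 30.60 ✓.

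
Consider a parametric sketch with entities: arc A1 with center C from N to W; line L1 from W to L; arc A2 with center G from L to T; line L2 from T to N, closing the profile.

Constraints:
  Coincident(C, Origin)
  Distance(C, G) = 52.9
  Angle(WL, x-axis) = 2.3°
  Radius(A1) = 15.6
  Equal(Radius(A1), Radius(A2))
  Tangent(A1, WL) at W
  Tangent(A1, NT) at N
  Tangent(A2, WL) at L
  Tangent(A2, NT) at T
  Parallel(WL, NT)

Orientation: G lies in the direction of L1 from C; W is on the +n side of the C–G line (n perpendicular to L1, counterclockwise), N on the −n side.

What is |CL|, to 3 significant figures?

55.2

The slot axis is L1's direction at 2.3°, so u = (cos 2.3°, sin 2.3°) = (0.999, 0.0401) and n = (−sin 2.3°, cos 2.3°) = (-0.0401, 0.999). C is at the origin and G lies 52.9 along u from C, so G = 52.9·u = (52.9, 2.12). Tangency of A1 to both parallel lines with radius 15.6 puts W and N at C ± 15.6·n: W = (-0.626, 15.6), N = (0.626, -15.6). Equal radii place L and T the same way about G: L = G + 15.6·n = (52.2, 17.7), T = G − 15.6·n = (53.5, -13.5). Then |CL| = |L − C| = 55.2.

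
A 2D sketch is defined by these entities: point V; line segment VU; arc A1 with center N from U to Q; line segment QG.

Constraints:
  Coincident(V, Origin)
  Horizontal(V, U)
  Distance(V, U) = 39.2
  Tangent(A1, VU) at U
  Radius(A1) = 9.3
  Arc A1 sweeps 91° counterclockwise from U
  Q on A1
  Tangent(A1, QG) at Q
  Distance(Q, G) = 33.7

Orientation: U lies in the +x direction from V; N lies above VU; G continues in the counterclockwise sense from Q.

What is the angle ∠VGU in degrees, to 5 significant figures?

36.577°

V is at the origin; V and U share the same y with |VU| = 39.2 and U on the +x side, so U = (39.200, 0.0000). Since A1 is tangent to VU there, NU ⟂ VU, so N = U + (0, 9.3) = (39.200, 9.3000). On A1, U sits at bearing -90° from N; a 91° counterclockwise sweep puts Q at bearing 1°, so Q = N + 9.3·(cos 1°, sin 1°) = (48.499, 9.4623). Tangency of A1 to QG means the radius NQ is perpendicular to QG, so QG runs along (−sin 1°, cos 1°); with |QG| = 33.7, G = (47.910, 43.157). Then cos ∠VGU = GV·GU / (|GV||GU|), giving 36.577°.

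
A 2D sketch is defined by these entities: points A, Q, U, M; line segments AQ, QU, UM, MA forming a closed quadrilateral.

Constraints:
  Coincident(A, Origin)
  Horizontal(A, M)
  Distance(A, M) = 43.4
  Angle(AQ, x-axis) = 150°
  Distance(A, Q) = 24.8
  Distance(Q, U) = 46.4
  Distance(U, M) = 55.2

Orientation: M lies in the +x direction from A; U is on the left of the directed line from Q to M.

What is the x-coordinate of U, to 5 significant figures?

11.495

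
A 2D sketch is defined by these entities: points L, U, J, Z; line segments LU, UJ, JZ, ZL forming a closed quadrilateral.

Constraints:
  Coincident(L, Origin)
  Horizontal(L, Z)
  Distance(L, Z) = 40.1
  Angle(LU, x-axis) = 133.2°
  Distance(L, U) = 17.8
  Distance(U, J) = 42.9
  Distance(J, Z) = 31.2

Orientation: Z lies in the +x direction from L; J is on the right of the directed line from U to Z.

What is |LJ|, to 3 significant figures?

25.1

L is at the origin; LZ is horizontal with |LZ| = 40.1 and Z in +x, so Z = (40.1, 0). LU runs at 133.2° with |LU| = 17.8, so U = (-12.2, 13.0). J is determined by |UJ| = 42.9 and |JZ| = 31.2 together: it lies at the intersection of circle(U, 42.9) and circle(Z, 31.2). With |UZ| = 53.9, the foot of the radical line on UZ is 35.0 from U and the perpendicular offset is √(42.9² − 35.0²) = 24.8. Taking the right-of-UZ solution: J = (15.8, -19.6).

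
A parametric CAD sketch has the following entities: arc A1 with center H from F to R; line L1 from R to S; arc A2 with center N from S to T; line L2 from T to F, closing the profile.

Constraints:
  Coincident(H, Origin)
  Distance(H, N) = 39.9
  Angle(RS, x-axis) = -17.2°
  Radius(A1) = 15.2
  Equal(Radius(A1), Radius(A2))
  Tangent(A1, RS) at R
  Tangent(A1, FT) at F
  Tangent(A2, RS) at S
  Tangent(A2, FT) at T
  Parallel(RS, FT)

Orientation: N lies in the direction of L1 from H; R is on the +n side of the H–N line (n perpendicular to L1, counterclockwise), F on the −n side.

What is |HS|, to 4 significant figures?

42.70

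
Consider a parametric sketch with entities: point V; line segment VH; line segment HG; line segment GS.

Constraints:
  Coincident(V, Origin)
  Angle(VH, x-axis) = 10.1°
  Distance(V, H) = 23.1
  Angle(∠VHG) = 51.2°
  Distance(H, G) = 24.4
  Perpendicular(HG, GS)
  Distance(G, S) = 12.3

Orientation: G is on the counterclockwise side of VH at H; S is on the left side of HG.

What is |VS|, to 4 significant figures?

11.45

V is at the origin; VH runs at 10.1° with length 23.1, so H = 23.1·(cos 10.1°, sin 10.1°) = (22.74, 4.051). ∠VHG = 51.2°, so HG runs at 10.1° + (180° − 51.2°) = 138.9° from the x-axis; with |HG| = 24.4, G = H + 24.4·(cos 138.9°, sin 138.9°) = (4.355, 20.09). The perpendicularity gives GS at right angles to HG; with |GS| = 12.3 on the left of HG, S = G + 12.3·(-0.6574, -0.7536) = (-3.731, 10.82). Then |VS| = |S − V| = 11.45.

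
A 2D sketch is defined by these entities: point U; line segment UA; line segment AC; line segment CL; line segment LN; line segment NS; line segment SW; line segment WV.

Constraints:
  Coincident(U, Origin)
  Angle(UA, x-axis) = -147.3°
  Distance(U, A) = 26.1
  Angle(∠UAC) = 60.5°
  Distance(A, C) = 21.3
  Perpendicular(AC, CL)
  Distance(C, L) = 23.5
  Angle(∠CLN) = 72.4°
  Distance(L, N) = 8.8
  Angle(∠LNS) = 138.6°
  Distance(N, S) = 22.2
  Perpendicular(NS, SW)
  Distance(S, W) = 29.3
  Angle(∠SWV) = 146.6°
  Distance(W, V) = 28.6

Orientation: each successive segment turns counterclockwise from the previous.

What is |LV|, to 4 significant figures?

49.12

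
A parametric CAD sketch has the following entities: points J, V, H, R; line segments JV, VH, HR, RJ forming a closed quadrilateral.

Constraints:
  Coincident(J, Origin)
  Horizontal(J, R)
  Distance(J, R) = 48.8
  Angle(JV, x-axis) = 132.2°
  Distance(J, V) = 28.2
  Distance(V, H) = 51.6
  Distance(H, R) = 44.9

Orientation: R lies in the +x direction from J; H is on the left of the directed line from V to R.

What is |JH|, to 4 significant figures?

49.54

Checks: J.y = 0.00, R.y = 0.00 ✓; |VH| = 51.60 ✓; |HR| = 44.90 ✓.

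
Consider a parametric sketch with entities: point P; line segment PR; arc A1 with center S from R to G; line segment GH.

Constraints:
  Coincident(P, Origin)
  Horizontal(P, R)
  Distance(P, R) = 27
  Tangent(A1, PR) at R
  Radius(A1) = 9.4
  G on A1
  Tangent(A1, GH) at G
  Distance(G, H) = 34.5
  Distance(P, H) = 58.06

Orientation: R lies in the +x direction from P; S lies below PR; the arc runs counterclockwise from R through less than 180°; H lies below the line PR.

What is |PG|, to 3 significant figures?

24.3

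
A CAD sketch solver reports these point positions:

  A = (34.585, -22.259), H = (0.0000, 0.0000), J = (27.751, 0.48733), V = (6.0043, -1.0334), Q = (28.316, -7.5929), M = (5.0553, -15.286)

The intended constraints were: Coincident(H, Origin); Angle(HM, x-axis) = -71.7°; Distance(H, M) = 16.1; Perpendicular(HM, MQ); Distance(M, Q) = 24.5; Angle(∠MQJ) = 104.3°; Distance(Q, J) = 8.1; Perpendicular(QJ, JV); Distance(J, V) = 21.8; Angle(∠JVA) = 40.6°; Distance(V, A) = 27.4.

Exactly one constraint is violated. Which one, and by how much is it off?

Distance(V, A) = 27.4 — off by 8.20.

H = (0.00, 0.00) ✓; HM at -71.70° ✓; |HM| = 16.10 ✓; ∠(HM, MQ) = 90.00° ✓; |MQ| = 24.50 ✓; ∠MQJ = 104.3° ✓; |QJ| = 8.100 ✓; ∠(QJ, JV) = 90.00° ✓; |JV| = 21.80 ✓; ∠JVA = 40.60° ✓; |VA| = 35.60 ✗.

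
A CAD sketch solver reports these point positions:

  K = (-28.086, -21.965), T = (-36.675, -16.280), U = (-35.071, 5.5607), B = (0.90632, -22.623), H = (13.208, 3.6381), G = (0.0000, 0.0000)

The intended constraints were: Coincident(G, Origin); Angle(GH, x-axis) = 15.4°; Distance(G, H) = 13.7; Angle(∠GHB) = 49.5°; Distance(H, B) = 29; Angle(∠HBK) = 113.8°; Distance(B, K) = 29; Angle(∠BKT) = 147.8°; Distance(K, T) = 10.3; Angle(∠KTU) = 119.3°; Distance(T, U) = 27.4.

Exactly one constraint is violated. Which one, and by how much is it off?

Distance(T, U) = 27.4 — off by 5.50.

G = (0.00, 0.00) ✓; GH at 15.40° ✓; |GH| = 13.70 ✓; ∠GHB = 49.50° ✓; |HB| = 29.00 ✓; ∠HBK = 113.8° ✓; |BK| = 29.00 ✓; ∠BKT = 147.8° ✓; |KT| = 10.30 ✓; ∠KTU = 119.3° ✓; |TU| = 21.90 ✗.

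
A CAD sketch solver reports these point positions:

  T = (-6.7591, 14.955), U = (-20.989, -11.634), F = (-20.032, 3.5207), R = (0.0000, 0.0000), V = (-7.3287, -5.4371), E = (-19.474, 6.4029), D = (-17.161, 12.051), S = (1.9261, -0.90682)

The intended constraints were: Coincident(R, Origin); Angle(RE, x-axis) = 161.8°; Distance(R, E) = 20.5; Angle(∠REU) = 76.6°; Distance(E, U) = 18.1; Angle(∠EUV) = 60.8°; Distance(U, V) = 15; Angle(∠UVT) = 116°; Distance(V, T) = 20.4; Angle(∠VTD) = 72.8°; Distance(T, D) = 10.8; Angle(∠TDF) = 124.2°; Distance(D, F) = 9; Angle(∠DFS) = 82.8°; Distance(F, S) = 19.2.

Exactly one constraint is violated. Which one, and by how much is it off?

Distance(F, S) = 19.2 — off by 3.20.

R = (0.00, 0.00) ✓; RE at 161.8° ✓; |RE| = 20.50 ✓; ∠REU = 76.60° ✓; |EU| = 18.10 ✓; ∠EUV = 60.80° ✓; |UV| = 15.00 ✓; ∠UVT = 116.0° ✓; |VT| = 20.40 ✓; ∠VTD = 72.80° ✓; |TD| = 10.80 ✓; ∠TDF = 124.2° ✓; |DF| = 9.000 ✓; ∠DFS = 82.80° ✓; |FS| = 22.40 ✗.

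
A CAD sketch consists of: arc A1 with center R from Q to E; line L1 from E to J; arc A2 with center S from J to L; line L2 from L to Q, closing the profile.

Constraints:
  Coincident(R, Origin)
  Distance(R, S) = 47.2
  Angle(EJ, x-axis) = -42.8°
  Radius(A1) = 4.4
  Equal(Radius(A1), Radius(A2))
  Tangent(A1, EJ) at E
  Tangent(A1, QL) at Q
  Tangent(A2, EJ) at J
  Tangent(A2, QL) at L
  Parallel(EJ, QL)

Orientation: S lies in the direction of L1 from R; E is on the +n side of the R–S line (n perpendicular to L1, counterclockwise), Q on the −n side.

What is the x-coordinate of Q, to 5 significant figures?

-2.9895

R is at the origin and S lies 47.2 along u from R, so S = 47.2·u = (34.632, -32.070). Tangency of A1 to both parallel lines with radius 4.4 puts E and Q at R ± 4.4·n: E = (2.9895, 3.2284), Q = (-2.9895, -3.2284). So Q.x = -2.9895.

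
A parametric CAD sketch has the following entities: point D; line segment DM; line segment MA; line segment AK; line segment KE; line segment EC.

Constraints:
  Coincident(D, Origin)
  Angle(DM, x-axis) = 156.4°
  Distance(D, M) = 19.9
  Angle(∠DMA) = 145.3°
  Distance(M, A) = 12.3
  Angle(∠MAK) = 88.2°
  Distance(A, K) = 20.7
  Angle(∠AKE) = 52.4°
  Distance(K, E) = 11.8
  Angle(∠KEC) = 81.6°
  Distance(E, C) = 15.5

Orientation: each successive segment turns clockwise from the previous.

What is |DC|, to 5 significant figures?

31.552

D is at the origin; DM runs at 156.4° with length 19.9, so M = (-18.236, 7.9669). ∠DMA = 145.3° gives MA at 121.70° from the x-axis; with |MA| = 12.3, A = (-24.699, 18.432). ∠MAK = 88.2° gives AK at 29.900° from the x-axis; with |AK| = 20.7, K = (-6.7542, 28.751). ∠AKE = 52.4° gives KE at -97.700° from the x-axis; with |KE| = 11.8, E = (-8.3352, 17.057). ∠KEC = 81.6° gives EC at 163.90° from the x-axis; with |EC| = 15.5, C = (-23.227, 21.355). Then |DC| = |C − D| = 31.552.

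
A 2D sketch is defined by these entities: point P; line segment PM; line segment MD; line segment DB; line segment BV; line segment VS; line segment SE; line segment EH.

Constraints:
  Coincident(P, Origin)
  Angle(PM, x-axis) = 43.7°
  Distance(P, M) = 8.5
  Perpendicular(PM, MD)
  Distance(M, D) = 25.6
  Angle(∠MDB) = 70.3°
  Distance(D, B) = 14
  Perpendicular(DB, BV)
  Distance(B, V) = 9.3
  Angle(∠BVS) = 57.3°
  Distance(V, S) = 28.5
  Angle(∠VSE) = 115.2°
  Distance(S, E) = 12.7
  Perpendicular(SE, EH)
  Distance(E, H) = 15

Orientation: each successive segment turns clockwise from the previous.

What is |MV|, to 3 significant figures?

15.7

∠MDB = 70.3° gives DB at -156° from the x-axis; with |DB| = 14.0, B = (11.0, -18.3). DB is perpendicular to BV, so BV runs at 114°; with |BV| = 9.3, V = (7.26, -9.83). Then |MV| = |V − M| = 15.7.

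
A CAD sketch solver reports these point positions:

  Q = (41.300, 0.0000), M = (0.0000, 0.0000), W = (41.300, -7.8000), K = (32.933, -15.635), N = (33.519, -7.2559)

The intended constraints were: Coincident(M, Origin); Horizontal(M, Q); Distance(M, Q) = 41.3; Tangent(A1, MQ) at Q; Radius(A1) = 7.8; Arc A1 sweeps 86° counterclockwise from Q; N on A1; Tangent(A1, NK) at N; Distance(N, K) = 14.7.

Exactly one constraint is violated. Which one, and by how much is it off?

Distance(N, K) = 14.7 — off by 6.30.

M = (0.00, 0.00) ✓; M.y = 0.00, Q.y = 0.00 ✓; |MQ| = 41.30 ✓; ∠(WQ, QM) = 90.00° ✓; |WQ| = 7.800 ✓; bearing(W→N) − bearing(W→Q) = 86.00° ✓; |WN| = 7.800 ✓; ∠(WN, NK) = 90.00° ✓; |NK| = 8.400 ✗.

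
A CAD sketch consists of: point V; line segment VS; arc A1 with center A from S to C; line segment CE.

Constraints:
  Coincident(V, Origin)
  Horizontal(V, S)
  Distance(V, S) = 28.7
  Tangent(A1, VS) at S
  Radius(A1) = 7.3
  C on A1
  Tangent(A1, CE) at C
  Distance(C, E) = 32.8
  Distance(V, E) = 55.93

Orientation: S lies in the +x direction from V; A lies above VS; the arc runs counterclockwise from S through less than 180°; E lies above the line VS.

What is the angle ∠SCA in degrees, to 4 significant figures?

48.75°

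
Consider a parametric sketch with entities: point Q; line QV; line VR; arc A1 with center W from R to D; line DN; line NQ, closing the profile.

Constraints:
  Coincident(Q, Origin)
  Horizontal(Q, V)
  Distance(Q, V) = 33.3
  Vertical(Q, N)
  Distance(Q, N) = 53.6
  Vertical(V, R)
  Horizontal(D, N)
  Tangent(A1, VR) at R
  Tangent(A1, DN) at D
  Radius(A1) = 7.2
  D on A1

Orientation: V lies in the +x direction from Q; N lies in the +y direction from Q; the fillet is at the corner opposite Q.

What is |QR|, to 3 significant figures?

57.1

The virtual corner opposite Q is at (33.3, 53.6). The tangent condition forces WR to be normal to VR and A1 meets DN tangentially, so WD is at right angles to DN, with radius 7.2, so the center W sits 7.2 in from both sides at W = (26.1, 46.4). That places the tangent points at R = (33.3, 46.4) on VR and D = (26.1, 53.6) on DN. Then |QR| = |R − Q| = 57.1.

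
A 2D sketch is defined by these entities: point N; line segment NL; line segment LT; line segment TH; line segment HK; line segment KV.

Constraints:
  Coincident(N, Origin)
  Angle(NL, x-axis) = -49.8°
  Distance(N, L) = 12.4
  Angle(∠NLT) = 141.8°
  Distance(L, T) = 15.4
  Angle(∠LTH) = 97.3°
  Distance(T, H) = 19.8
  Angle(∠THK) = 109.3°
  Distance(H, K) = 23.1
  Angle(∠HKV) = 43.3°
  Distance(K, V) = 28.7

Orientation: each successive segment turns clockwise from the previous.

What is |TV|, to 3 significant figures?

8.81

∠THK = 109.3° gives HK at 119° from the x-axis; with |HK| = 23.1, K = (-22.1, -7.78). ∠HKV = 43.3° gives KV at -18.1° from the x-axis; with |KV| = 28.7, V = (5.22, -16.7). Then |TV| = |V − T| = 8.81.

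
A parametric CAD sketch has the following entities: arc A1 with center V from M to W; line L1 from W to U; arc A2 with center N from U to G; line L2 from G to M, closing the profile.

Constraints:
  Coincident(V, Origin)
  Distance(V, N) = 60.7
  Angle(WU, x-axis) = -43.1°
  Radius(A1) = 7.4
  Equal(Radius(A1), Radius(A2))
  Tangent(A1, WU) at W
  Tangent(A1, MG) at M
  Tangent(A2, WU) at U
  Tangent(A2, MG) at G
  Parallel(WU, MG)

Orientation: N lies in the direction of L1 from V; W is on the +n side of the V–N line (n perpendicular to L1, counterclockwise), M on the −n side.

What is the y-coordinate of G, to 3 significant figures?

-46.9

The slot axis is L1's direction at -43.1°, so u = (cos -43.1°, sin -43.1°) = (0.730, -0.683) and n = (−sin -43.1°, cos -43.1°) = (0.683, 0.730). V is at the origin and N lies 60.7 along u from V, so N = 60.7·u = (44.3, -41.5). Tangency of A1 to both parallel lines with radius 7.4 puts W and M at V ± 7.4·n: W = (5.06, 5.40), M = (-5.06, -5.40). Equal radii place U and G the same way about N: U = N + 7.4·n = (49.4, -36.1), G = N − 7.4·n = (39.3, -46.9). So G.y = -46.9.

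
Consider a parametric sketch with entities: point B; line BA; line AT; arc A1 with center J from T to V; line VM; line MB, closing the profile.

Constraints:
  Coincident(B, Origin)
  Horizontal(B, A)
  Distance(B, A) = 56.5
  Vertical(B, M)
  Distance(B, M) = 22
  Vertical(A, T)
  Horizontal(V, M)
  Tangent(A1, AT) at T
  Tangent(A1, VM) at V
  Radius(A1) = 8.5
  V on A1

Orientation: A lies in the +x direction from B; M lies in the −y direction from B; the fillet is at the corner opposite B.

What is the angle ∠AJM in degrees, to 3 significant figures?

132°

B and M share the same x with |BM| = 22.0 and M on the −y side, so M = (0.00, -22.0). The virtual corner opposite B is at (56.5, -22.0). Since A1 is tangent to AT there, JT ⟂ AT and the tangent condition forces JV to be normal to VM, with radius 8.5, so the center J sits 8.5 in from both sides at J = (48.0, -13.5). Then cos ∠AJM = JA·JM / (|JA||JM|), giving 132°.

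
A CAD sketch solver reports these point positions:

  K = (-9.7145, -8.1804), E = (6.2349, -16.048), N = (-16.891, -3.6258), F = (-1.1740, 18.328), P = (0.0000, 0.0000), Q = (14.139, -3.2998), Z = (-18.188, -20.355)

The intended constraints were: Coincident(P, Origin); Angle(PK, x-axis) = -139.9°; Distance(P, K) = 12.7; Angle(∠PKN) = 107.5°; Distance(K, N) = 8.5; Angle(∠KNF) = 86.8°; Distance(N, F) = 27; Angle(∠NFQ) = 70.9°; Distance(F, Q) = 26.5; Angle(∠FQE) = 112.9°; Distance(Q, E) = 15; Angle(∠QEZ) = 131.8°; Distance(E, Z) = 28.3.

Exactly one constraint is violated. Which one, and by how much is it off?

Distance(E, Z) = 28.3 — off by 3.50.

P = (0.00, 0.00) ✓; PK at -139.9° ✓; |PK| = 12.70 ✓; ∠PKN = 107.5° ✓; |KN| = 8.500 ✓; ∠KNF = 86.80° ✓; |NF| = 27.00 ✓; ∠NFQ = 70.90° ✓; |FQ| = 26.50 ✓; ∠FQE = 112.9° ✓; |QE| = 15.00 ✓; ∠QEZ = 131.8° ✓; |EZ| = 24.80 ✗.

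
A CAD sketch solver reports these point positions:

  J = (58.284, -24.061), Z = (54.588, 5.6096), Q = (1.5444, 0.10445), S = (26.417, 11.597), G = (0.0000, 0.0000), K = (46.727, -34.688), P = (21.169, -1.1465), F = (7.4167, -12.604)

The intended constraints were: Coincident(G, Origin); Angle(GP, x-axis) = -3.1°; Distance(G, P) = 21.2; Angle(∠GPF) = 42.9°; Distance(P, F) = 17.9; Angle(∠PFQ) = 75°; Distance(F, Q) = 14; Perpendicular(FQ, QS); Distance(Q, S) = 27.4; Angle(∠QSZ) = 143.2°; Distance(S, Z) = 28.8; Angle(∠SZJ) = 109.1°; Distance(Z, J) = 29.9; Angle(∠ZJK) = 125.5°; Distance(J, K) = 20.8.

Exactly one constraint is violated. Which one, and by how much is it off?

Distance(J, K) = 20.8 — off by 5.10.

G = (0.00, 0.00) ✓; GP at -3.100° ✓; |GP| = 21.20 ✓; ∠GPF = 42.90° ✓; |PF| = 17.90 ✓; ∠PFQ = 75.00° ✓; |FQ| = 14.00 ✓; ∠(FQ, QS) = 90.00° ✓; |QS| = 27.40 ✓; ∠QSZ = 143.2° ✓; |SZ| = 28.80 ✓; ∠SZJ = 109.1° ✓; |ZJ| = 29.90 ✓; ∠ZJK = 125.5° ✓; |JK| = 15.70 ✗.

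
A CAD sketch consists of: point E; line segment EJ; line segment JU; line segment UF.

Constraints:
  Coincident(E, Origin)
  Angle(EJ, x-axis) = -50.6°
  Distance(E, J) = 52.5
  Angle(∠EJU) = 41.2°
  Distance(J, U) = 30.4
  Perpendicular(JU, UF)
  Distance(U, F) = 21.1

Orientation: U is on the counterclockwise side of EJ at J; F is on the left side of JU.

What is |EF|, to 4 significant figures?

16.27

E is at the origin; EJ runs at -50.6° with length 52.5, so J = 52.5·(cos -50.6°, sin -50.6°) = (33.32, -40.57). ∠EJU = 41.2°, so JU runs at -50.6° + (180° − 41.2°) = 88.20° from the x-axis; with |JU| = 30.4, U = J + 30.4·(cos 88.20°, sin 88.20°) = (34.28, -10.18). The perpendicularity gives UF at right angles to JU; with |UF| = 21.1 on the left of JU, F = U + 21.1·(-0.9995, 0.03141) = (13.19, -9.521). Then |EF| = |F − E| = 16.27.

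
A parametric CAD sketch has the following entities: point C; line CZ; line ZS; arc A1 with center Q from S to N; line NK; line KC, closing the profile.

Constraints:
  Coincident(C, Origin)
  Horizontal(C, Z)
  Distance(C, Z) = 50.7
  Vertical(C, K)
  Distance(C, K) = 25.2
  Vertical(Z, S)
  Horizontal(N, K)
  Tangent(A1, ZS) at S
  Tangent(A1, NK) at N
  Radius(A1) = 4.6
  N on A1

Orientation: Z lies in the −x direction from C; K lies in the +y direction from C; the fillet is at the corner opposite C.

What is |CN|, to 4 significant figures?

52.54

The virtual corner opposite C is at (-50.70, 25.20). Since A1 is tangent to ZS there, QS ⟂ ZS and the tangent condition forces QN to be normal to NK, with radius 4.6, so the center Q sits 4.6 in from both sides at Q = (-46.10, 20.60). That places the tangent points at S = (-50.70, 20.60) on ZS and N = (-46.10, 25.20) on NK. Then |CN| = |N − C| = 52.54.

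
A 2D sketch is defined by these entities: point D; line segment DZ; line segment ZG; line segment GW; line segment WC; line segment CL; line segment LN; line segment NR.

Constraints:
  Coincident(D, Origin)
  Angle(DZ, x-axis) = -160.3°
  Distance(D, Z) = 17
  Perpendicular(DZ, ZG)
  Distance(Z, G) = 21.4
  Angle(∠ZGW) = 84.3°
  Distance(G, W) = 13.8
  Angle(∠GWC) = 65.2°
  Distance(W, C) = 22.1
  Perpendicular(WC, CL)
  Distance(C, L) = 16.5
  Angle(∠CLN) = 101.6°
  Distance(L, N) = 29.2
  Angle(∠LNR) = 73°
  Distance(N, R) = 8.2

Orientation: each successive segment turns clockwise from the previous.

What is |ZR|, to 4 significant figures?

32.48

D is at the origin; DZ runs at -160.3° with length 17.0, so Z = (-16.00, -5.731). DZ ⟂ ZG, so ZG runs at 109.7°; with |ZG| = 21.4, G = (-23.22, 14.42). ∠ZGW = 84.3° gives GW at 14.00° from the x-axis; with |GW| = 13.8, W = (-9.829, 17.76). ∠GWC = 65.2° gives WC at -100.8° from the x-axis; with |WC| = 22.1, C = (-13.97, -3.953). The perpendicularity gives CL at right angles to WC, so CL runs at 169.2°; with |CL| = 16.5, L = (-30.18, -0.8614). ∠CLN = 101.6° gives LN at 90.80° from the x-axis; with |LN| = 29.2, N = (-30.59, 28.34). ∠LNR = 73.0° gives NR at -16.20° from the x-axis; with |NR| = 8.2, R = (-22.71, 26.05). Then |ZR| = |R − Z| = 32.48.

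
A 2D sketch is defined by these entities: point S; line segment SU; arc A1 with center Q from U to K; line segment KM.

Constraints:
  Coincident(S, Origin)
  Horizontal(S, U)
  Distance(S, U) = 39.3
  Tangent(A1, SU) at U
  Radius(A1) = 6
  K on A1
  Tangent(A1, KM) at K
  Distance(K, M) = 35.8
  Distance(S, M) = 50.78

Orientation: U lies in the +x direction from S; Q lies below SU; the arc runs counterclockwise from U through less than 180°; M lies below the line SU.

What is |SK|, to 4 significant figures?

33.77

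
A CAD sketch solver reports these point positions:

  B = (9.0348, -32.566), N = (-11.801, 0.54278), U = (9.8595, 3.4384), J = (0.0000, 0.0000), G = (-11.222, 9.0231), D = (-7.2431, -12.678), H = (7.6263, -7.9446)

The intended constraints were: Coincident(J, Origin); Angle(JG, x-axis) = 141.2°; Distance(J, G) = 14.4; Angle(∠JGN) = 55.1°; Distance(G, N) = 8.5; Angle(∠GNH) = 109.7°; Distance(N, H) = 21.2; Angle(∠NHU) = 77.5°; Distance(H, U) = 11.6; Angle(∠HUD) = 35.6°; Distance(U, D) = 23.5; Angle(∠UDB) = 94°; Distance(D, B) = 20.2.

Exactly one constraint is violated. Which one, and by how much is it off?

Distance(D, B) = 20.2 — off by 5.50.

J = (0.00, 0.00) ✓; JG at 141.2° ✓; |JG| = 14.40 ✓; ∠JGN = 55.10° ✓; |GN| = 8.500 ✓; ∠GNH = 109.7° ✓; |NH| = 21.20 ✓; ∠NHU = 77.50° ✓; |HU| = 11.60 ✓; ∠HUD = 35.60° ✓; |UD| = 23.50 ✓; ∠UDB = 94.00° ✓; |DB| = 25.70 ✗.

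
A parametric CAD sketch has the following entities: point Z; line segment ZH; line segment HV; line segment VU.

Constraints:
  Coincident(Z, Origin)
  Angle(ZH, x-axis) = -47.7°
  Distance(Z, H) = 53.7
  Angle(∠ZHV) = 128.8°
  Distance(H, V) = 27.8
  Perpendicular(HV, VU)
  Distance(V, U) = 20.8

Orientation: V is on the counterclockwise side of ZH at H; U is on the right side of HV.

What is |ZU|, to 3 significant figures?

87.8

Z is at the origin; ZH runs at -47.7° with length 53.7, so H = 53.7·(cos -47.7°, sin -47.7°) = (36.1, -39.7). ∠ZHV = 128.8°, so HV runs at -47.7° + (180° − 128.8°) = 3.50° from the x-axis; with |HV| = 27.8, V = H + 27.8·(cos 3.50°, sin 3.50°) = (63.9, -38.0). HV is perpendicular to VU; with |VU| = 20.8 on the right of HV, U = V + 20.8·(0.0610, -0.998) = (65.2, -58.8). Then |ZU| = |U − Z| = 87.8.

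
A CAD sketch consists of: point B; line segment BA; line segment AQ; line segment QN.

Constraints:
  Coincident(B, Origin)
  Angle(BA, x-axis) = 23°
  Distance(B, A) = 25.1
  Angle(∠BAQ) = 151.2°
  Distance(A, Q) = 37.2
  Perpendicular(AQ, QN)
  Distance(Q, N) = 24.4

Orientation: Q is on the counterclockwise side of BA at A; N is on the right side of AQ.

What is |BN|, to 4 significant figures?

69.54

B is at the origin; BA runs at 23.0° with length 25.1, so A = 25.1·(cos 23.0°, sin 23.0°) = (23.10, 9.807). ∠BAQ = 151.2°, so AQ runs at 23.0° + (180° − 151.2°) = 51.80° from the x-axis; with |AQ| = 37.2, Q = A + 37.2·(cos 51.80°, sin 51.80°) = (46.11, 39.04). AQ is perpendicular to QN; with |QN| = 24.4 on the right of AQ, N = Q + 24.4·(0.7859, -0.6184) = (65.28, 23.95). Then |BN| = |N − B| = 69.54.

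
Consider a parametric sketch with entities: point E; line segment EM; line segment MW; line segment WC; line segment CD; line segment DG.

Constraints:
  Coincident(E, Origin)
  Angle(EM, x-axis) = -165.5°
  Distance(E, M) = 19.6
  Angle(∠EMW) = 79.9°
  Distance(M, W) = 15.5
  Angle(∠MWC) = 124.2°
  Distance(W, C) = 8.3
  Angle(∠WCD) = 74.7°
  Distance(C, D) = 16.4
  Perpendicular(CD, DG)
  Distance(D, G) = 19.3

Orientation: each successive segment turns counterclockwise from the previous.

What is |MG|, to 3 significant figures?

6.29

E is at the origin; EM runs at -165.5° with length 19.6, so M = (-19.0, -4.91). ∠EMW = 79.9° gives MW at -65.4° from the x-axis; with |MW| = 15.5, W = (-12.5, -19.0). ∠MWC = 124.2° gives WC at -9.60° from the x-axis; with |WC| = 8.3, C = (-4.34, -20.4). ∠WCD = 74.7° gives CD at 95.7° from the x-axis; with |CD| = 16.4, D = (-5.97, -4.07). The perpendicularity gives DG at right angles to CD, so DG runs at -174°; with |DG| = 19.3, G = (-25.2, -5.98). Then |MG| = |G − M| = 6.29.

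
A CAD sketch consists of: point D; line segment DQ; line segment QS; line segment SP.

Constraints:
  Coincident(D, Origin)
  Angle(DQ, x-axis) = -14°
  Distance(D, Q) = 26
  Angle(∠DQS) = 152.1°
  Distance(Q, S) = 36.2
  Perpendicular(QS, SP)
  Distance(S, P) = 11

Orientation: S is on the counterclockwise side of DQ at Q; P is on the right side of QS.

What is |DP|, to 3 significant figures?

63.6

∠DQS = 152.1°, so QS runs at -14.0° + (180° − 152.1°) = 13.9° from the x-axis; with |QS| = 36.2, S = Q + 36.2·(cos 13.9°, sin 13.9°) = (60.4, 2.41). QS ⟂ SP; with |SP| = 11.0 on the right of QS, P = S + 11.0·(0.240, -0.971) = (63.0, -8.27). Then |DP| = |P − D| = 63.6.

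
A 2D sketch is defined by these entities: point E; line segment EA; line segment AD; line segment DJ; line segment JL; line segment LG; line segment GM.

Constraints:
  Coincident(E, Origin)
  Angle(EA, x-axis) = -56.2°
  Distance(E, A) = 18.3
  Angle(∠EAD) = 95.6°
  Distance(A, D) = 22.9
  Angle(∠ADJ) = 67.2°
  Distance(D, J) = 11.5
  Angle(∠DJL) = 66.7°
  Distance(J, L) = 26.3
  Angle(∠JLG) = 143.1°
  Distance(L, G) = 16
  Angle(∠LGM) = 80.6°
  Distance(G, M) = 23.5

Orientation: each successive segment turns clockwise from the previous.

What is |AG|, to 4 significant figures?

24.29

E is at the origin; EA runs at -56.2° with length 18.3, so A = (10.18, -15.21). ∠EAD = 95.6° gives AD at -140.6° from the x-axis; with |AD| = 22.9, D = (-7.515, -29.74). ∠ADJ = 67.2° gives DJ at 106.6° from the x-axis; with |DJ| = 11.5, J = (-10.80, -18.72). ∠DJL = 66.7° gives JL at -6.700° from the x-axis; with |JL| = 26.3, L = (15.32, -21.79). ∠JLG = 143.1° gives LG at -43.60° from the x-axis; with |LG| = 16.0, G = (26.91, -32.82). Then |AG| = |G − A| = 24.29.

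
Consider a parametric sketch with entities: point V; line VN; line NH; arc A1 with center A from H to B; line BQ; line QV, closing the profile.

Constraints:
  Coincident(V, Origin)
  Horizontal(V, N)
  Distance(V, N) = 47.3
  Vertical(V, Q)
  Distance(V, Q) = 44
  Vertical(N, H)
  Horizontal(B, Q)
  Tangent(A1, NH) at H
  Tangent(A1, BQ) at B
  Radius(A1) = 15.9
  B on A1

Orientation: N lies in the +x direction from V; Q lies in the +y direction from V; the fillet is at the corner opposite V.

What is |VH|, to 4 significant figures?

55.02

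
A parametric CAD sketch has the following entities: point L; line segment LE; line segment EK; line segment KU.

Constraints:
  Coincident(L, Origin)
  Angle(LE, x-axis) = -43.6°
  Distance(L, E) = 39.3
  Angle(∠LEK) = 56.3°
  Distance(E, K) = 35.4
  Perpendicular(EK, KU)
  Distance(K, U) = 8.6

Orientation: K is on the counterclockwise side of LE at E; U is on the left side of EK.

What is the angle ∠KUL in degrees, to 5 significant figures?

150.57°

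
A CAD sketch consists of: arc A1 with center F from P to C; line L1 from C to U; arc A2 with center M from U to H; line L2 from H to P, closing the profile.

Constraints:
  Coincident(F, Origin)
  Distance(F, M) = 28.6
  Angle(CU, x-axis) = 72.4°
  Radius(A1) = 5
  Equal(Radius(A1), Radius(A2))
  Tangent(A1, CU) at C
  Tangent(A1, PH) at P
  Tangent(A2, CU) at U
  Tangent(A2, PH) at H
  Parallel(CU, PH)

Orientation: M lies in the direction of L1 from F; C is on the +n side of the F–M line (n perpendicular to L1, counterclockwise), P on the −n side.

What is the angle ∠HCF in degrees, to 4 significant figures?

70.73°

Tangency of A1 to both parallel lines with radius 5.0 puts C and P at F ± 5.0·n: C = (-4.766, 1.512), P = (4.766, -1.512). Equal radii place U and H the same way about M: U = M + 5.0·n = (3.882, 28.77), H = M − 5.0·n = (13.41, 25.75). Then cos ∠HCF = CH·CF / (|CH||CF|), giving 70.73°.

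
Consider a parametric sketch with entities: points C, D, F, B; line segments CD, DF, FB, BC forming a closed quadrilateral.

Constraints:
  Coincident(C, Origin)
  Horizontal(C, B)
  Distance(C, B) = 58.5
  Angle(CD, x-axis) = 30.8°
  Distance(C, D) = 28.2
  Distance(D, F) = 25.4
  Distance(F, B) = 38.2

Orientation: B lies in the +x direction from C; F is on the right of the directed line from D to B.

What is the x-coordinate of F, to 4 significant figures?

21.87

Checks: |DF| = 25.40 ✓; |FB| = 38.20 ✓.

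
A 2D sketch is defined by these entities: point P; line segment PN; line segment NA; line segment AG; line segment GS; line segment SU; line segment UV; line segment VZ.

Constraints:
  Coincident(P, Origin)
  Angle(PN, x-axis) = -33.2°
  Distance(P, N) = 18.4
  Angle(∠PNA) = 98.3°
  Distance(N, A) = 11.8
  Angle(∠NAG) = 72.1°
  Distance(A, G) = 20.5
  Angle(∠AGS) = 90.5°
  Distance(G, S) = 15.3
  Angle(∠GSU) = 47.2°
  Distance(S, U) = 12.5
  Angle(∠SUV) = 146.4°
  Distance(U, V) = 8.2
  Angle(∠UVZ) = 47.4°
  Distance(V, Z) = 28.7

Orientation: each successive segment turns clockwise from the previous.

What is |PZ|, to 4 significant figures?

13.60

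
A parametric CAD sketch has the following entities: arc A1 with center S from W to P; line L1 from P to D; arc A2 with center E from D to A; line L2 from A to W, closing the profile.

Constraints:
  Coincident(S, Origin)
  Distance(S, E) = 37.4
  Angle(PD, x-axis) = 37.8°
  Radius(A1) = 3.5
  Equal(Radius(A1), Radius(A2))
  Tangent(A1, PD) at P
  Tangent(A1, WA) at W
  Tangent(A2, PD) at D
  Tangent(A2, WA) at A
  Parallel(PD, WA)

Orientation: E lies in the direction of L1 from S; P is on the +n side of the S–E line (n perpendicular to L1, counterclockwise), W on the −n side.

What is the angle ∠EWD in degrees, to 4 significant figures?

5.255°

The slot axis is L1's direction at 37.8°, so u = (cos 37.8°, sin 37.8°) = (0.7902, 0.6129) and n = (−sin 37.8°, cos 37.8°) = (-0.6129, 0.7902). S is at the origin and E lies 37.4 along u from S, so E = 37.4·u = (29.55, 22.92). Tangency of A1 to both parallel lines with radius 3.5 puts P and W at S ± 3.5·n: P = (-2.145, 2.766), W = (2.145, -2.766). Equal radii place D and A the same way about E: D = E + 3.5·n = (27.41, 25.69), A = E − 3.5·n = (31.70, 20.16). Then cos ∠EWD = WE·WD / (|WE||WD|), giving 5.255°.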